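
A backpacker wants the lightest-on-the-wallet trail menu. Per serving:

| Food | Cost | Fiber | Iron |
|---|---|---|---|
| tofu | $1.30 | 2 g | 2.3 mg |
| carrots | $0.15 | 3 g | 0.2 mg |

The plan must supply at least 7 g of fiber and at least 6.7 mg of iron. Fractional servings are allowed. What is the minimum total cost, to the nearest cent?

At the optimum either one food covers both requirements or two foods hit both targets exactly; no other combination can be cheaper.
tofu only: max(7/2, 6.7/2.3) = 3.5 servings → $4.55.
carrots only: max(7/3, 6.7/0.2) = 33.5 servings → $5.03.
tofu + carrots with both tight: 2.877 servings and 0.4154 servings → $3.80.
Cheapest feasible corner: $3.80.

$3.80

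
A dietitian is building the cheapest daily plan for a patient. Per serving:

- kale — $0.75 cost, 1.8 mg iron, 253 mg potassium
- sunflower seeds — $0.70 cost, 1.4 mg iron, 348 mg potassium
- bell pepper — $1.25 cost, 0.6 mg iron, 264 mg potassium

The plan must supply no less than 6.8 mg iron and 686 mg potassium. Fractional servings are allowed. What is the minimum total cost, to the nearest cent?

With two linear requirements the optimum uses one or two foods; enumerate the corners.
kale only: max(6.8/1.8, 686/253) = 3.778 servings → $2.83.
sunflower seeds only: max(6.8/1.4, 686/348) = 4.857 servings → $3.40.
bell pepper only: max(6.8/0.6, 686/264) = 11.33 servings → $14.17.
kale + sunflower seeds: the both-tight solution has a negative serving — not a feasible corner.
kale + bell pepper: intersection lies outside the first quadrant.
sunflower seeds + bell pepper: the both-tight solution has a negative serving — not a feasible corner.
So the least-cost plan costs $2.83.

$2.83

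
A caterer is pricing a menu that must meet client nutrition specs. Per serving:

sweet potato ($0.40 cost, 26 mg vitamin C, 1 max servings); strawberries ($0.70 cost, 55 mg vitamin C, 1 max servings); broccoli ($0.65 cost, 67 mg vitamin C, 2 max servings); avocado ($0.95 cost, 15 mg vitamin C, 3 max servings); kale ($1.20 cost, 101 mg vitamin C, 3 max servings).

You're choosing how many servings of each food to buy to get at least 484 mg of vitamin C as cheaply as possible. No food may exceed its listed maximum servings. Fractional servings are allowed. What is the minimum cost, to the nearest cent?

$5.50

Cost per mg of vitamin C: broccoli $0.0097, kale $0.0119, strawberries $0.0127, sweet potato $0.0154, avocado $0.0633.
Take 2 servings of broccoli: +134.0 mg vitamin C for $1.30 (total $1.30, still need 350.0 mg).
Take 3 servings of kale: +303.0 mg vitamin C for $3.60 (total $4.90, still need 47.0 mg).
Take 0.8545 servings of strawberries: +47.0 mg vitamin C for $0.60 (total $5.50, still need 0.0 mg).
Filling from the cheapest source first is optimal under one linear minimum: $5.50.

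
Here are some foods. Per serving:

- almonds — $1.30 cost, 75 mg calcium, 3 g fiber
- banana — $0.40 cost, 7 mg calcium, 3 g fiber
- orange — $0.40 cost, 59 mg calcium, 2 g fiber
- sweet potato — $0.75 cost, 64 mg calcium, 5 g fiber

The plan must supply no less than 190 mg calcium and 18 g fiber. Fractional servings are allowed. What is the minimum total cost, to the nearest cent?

Check every corner: each single food scaled to meet both minima, and each pair solved so both constraints bind.
almonds only: max(190/75, 18/3) = 6 servings → $7.80.
banana only: max(190/7, 18/3) = 27.14 servings → $10.86.
orange only: max(190/59, 18/2) = 9 servings → $3.60.
sweet potato only: max(190/64, 18/5) = 3.6 servings → $2.70.
almonds + banana with both tight: 2.176 servings and 3.824 servings → $4.36.
almonds + orange: intersection lies outside the first quadrant.
almonds + sweet potato: the both-tight solution has a negative serving — not a feasible corner.
banana + orange with both tight: 4.184 servings and 2.724 servings → $2.76.
banana + sweet potato with both tight: 1.287 servings and 2.828 servings → $2.64.
orange + sweet potato: intersection lies outside the first quadrant.
So the least-cost plan costs $2.64.

$2.64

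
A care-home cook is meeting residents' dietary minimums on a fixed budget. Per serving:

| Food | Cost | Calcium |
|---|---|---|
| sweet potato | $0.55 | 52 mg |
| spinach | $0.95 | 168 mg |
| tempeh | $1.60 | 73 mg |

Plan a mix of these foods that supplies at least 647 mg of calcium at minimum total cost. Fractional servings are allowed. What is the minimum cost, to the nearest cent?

Cost per mg of calcium: spinach $0.0057, sweet potato $0.0106, tempeh $0.0219.
With no serving limits, use only spinach: 647 mg / 168 mg = 3.851 servings × $0.95 = $3.66.

$3.66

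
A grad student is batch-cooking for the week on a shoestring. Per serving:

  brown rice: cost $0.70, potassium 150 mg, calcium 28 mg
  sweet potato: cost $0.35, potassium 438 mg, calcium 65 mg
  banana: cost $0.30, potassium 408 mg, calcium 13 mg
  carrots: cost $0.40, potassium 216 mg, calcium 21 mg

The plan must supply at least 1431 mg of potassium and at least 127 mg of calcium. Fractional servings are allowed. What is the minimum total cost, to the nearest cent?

For a min-cost LP with two ≥-constraints, a basic feasible solution has at most two positive variables.
brown rice only: max(1431/150, 127/28) = 9.54 servings → $6.68.
sweet potato only: max(1431/438, 127/65) = 3.267 servings → $1.14.
banana only: max(1431/408, 127/13) = 9.769 servings → $2.93.
carrots only: max(1431/216, 127/21) = 6.625 servings → $2.65.
brown rice + sweet potato: intersection lies outside the first quadrant.
brown rice + banana with both tight: 3.506 servings and 2.218 servings → $3.12.
brown rice + carrots with both targets exact would need a negative amount; discard.
sweet potato + banana with both tight: 1.595 servings and 1.795 servings → $1.10.
sweet potato + carrots with both targets exact would need a negative amount; discard.
banana + carrots with both tight: 0.4547 servings and 5.766 servings → $2.44.
The minimum over all feasible corners is $1.10.

$1.10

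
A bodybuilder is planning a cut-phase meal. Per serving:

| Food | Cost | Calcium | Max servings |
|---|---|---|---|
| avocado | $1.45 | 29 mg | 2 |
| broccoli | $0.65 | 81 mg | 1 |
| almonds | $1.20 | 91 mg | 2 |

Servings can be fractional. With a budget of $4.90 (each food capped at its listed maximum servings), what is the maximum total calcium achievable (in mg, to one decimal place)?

300.0 mg

Calcium per dollar: broccoli 124.6, almonds 75.83, avocado 20.
Take 1 serving of broccoli: spends $0.65, +81.0 mg calcium (running total 81.0 mg).
Take 2 servings of almonds: spends $2.40, +182.0 mg calcium (running total 263.0 mg).
Take 1.276 servings of avocado: spends $1.85, +37.0 mg calcium (running total 300.0 mg).
Filling greedily by calcium-per-dollar is optimal for one linear limit, giving 300.0 mg.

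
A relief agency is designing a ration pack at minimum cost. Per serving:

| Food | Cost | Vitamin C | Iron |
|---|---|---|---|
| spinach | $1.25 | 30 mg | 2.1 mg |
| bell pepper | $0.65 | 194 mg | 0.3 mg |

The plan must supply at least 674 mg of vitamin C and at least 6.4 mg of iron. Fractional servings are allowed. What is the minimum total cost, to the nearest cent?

Compare the cost at each extreme point of the feasible region.
spinach only: max(674/30, 6.4/2.1) = 22.47 servings → $28.08.
bell pepper only: max(674/194, 6.4/0.3) = 21.33 servings → $13.87.
spinach + bell pepper with both tight: 2.609 servings and 3.071 servings → $5.26.
So the least-cost plan costs $5.26.

$5.26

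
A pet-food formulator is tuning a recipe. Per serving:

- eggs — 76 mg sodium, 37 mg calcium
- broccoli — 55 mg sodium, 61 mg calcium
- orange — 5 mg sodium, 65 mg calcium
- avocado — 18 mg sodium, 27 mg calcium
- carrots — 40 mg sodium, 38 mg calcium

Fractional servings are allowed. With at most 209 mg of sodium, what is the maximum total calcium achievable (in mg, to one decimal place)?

Calcium per mg sodium: orange 13, avocado 1.5, broccoli 1.109, carrots 0.95, eggs 0.4868.
With no serving limits, spend the whole sodium allowance on orange: 209 mg / 5 mg × 65 mg = 2717.0 mg.

2717.0 mg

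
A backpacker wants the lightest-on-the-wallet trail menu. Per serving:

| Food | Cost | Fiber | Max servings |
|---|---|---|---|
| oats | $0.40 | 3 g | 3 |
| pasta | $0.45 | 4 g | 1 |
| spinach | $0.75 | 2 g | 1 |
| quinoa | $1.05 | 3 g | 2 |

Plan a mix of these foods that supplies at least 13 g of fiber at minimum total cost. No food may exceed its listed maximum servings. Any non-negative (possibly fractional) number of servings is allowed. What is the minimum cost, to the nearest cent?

Cost per g of fiber: pasta $0.1125, oats $0.1333, quinoa $0.3500, spinach $0.3750.
Take 1 serving of pasta: +4.0 g fiber for $0.45 (total $0.45, still need 9.0 g).
Take 3 servings of oats: +9.0 g fiber for $1.20 (total $1.65, still need 0.0 g).
Greedy by cheapest-per-g is optimal for a single linear constraint, so the minimum cost is $1.65.

$1.65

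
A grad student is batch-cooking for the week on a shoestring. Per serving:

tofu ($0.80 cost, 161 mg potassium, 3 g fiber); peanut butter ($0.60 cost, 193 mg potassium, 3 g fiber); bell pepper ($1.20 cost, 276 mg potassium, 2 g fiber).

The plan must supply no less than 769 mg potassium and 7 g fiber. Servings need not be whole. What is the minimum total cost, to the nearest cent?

At the optimum either one food covers both requirements or two foods hit both targets exactly; no other combination can be cheaper.
tofu only: max(769/161, 7/3) = 4.776 servings → $3.82.
peanut butter only: max(769/193, 7/3) = 3.984 servings → $2.39.
bell pepper only: max(769/276, 7/2) = 3.5 servings → $4.20.
tofu + peanut butter: intersection lies outside the first quadrant.
tofu + bell pepper with both tight: 0.7787 servings and 2.332 servings → $3.42.
peanut butter + bell pepper with both tight: 0.8914 servings and 2.163 servings → $3.13.
So the least-cost plan costs $2.39.

$2.39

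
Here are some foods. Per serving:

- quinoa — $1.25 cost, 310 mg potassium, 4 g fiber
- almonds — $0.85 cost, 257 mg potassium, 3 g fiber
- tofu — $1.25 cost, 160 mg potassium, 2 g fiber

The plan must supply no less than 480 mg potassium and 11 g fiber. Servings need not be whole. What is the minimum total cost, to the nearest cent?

$3.12

Two binding constraints pin down two serving amounts, so the optimal mix uses at most two foods. The candidates are each food alone (scaled to the tighter of potassium/fiber) and each pair with both constraints tight.
quinoa only: max(480/310, 11/4) = 2.75 servings → $3.44.
almonds only: max(480/257, 11/3) = 3.667 servings → $3.12.
tofu only: max(480/160, 11/2) = 5.5 servings → $6.88.
quinoa + almonds with both targets exact would need a negative amount; discard.
quinoa + tofu: intersection lies outside the first quadrant.
almonds + tofu: intersection lies outside the first quadrant.
Cheapest feasible corner: $3.12.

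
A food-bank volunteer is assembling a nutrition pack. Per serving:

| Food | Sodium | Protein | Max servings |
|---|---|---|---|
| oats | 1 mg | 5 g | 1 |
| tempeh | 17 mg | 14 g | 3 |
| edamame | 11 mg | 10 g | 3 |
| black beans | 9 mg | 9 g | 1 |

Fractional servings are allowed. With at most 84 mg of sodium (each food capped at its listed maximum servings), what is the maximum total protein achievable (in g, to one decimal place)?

Protein per mg sodium: oats 5, black beans 1, edamame 0.9091, tempeh 0.8235.
Take 1 serving of oats: uses 1 mg sodium, +5.0 g protein (running total 5.0 g).
Take 1 serving of black beans: uses 9 mg sodium, +9.0 g protein (running total 14.0 g).
Take 3 servings of edamame: uses 33 mg sodium, +30.0 g protein (running total 44.0 g).
Take 2.412 servings of tempeh: uses 41 mg sodium, +33.8 g protein (running total 77.8 g).
Greedy by best ratio exhausts the sodium allowance optimally: 77.8 g.

77.8 g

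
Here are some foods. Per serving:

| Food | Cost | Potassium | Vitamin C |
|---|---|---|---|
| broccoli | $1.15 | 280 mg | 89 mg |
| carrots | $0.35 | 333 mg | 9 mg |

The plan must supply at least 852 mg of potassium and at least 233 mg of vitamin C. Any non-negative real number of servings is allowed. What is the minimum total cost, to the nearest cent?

$3.10

Compare the cost at each extreme point of the feasible region.
broccoli only: max(852/280, 233/89) = 3.043 servings → $3.50.
carrots only: max(852/333, 233/9) = 25.89 servings → $9.06.
broccoli + carrots with both tight: 2.578 servings and 0.3905 servings → $3.10.
The minimum over all feasible corners is $3.10.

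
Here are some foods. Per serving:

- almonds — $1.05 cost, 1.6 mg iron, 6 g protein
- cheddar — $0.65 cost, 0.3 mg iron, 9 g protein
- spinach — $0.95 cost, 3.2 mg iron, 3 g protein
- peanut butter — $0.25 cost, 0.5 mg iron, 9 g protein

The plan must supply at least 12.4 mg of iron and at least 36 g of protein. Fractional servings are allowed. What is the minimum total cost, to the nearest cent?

$3.97

The cheapest plan sits at a corner of the feasible region — with two constraints it uses at most two foods.
almonds only: max(12.4/1.6, 36/6) = 7.75 servings → $8.14.
cheddar only: max(12.4/0.3, 36/9) = 41.33 servings → $26.87.
spinach only: max(12.4/3.2, 36/3) = 12 servings → $11.40.
peanut butter only: max(12.4/0.5, 36/9) = 24.8 servings → $6.20.
almonds + cheddar: the both-tight solution has a negative serving — not a feasible corner.
almonds + spinach with both tight: 5.417 servings and 1.167 servings → $6.80.
almonds + peanut butter with both targets exact would need a negative amount; discard.
cheddar + spinach with both tight: 2.796 servings and 3.613 servings → $5.25.
cheddar + peanut butter: intersection lies outside the first quadrant.
spinach + peanut butter with both tight: 3.429 servings and 2.857 servings → $3.97.
Cheapest feasible corner: $3.97.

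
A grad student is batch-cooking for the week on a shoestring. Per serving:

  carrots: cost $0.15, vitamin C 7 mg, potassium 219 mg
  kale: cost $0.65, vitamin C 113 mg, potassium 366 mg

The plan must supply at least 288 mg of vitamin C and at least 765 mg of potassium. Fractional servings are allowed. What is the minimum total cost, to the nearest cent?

$1.66

An LP optimum is at a vertex; with two nutrient constraints at most two foods are used. Check each candidate.
carrots only: max(288/7, 765/219) = 41.14 servings → $6.17.
kale only: max(288/113, 765/366) = 2.549 servings → $1.66.
carrots + kale with both targets exact would need a negative amount; discard.
The minimum over all feasible corners is $1.66.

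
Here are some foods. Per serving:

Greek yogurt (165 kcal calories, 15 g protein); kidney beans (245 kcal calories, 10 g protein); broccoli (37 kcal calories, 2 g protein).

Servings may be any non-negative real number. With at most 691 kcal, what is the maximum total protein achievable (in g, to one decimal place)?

Protein per kcal: Greek yogurt 0.09091, broccoli 0.05405, kidney beans 0.04082.
With no serving limits, spend the whole calories allowance on Greek yogurt: 691 kcal / 165 kcal × 15 g = 62.8 g.

62.8 g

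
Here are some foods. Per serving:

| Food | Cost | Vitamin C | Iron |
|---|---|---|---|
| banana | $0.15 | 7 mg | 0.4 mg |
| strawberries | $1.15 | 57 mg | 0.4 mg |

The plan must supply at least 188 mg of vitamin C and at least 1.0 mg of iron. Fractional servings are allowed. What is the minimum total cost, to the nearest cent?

$3.79

The cheapest plan sits at a corner of the feasible region — with two constraints it uses at most two foods.
banana only: max(188/7, 1.0/0.4) = 26.86 servings → $4.03.
strawberries only: max(188/57, 1.0/0.4) = 3.298 servings → $3.79.
banana + strawberries: the both-tight solution has a negative serving — not a feasible corner.
So the least-cost plan costs $3.79.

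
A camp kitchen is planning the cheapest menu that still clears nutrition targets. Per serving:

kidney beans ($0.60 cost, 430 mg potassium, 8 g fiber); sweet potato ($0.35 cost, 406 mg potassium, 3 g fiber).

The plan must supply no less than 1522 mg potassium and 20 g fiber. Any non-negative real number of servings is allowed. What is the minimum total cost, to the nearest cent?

$1.73

An LP optimum is at a vertex; with two nutrient constraints at most two foods are used. Check each candidate.
kidney beans only: max(1522/430, 20/8) = 3.54 servings → $2.12.
sweet potato only: max(1522/406, 20/3) = 6.667 servings → $2.33.
kidney beans + sweet potato with both tight: 1.815 servings and 1.826 servings → $1.73.
So the least-cost plan costs $1.73.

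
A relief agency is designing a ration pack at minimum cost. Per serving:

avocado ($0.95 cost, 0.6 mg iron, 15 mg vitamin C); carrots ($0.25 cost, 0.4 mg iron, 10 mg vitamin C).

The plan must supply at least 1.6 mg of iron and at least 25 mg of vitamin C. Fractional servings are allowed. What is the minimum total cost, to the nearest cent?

$1.00

With two linear requirements the optimum uses one or two foods; enumerate the corners.
avocado only: max(1.6/0.6, 25/15) = 2.667 servings → $2.53.
carrots only: max(1.6/0.4, 25/10) = 4 servings → $1.00.
avocado + carrots (both tight): parallel constraints — no distinct corner.
Cheapest feasible corner: $1.00.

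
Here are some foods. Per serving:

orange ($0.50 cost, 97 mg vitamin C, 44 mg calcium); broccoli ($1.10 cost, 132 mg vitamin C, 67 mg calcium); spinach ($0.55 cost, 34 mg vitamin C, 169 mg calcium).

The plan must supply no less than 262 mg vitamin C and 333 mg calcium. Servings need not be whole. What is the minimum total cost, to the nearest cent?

$1.87

orange only: max(262/97, 333/44) = 7.568 servings → $3.78.
broccoli only: max(262/132, 333/67) = 4.97 servings → $5.47.
spinach only: max(262/34, 333/169) = 7.706 servings → $4.24.
orange + broccoli: the both-tight solution has a negative serving — not a feasible corner.
orange + spinach with both tight: 2.212 servings and 1.394 servings → $1.87.
broccoli + spinach with both tight: 1.645 servings and 1.318 servings → $2.53.
Cheapest feasible corner: $1.87.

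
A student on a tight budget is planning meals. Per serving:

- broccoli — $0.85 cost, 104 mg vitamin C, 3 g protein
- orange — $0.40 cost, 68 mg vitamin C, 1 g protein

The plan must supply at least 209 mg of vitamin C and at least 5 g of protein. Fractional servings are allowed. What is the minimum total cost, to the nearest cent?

$1.54

For a min-cost LP with two ≥-constraints, a basic feasible solution has at most two positive variables.
broccoli only: max(209/104, 5/3) = 2.01 servings → $1.71.
orange only: max(209/68, 5/1) = 5 servings → $2.00.
broccoli + orange with both tight: 1.31 servings and 1.07 servings → $1.54.
Cheapest feasible corner: $1.54.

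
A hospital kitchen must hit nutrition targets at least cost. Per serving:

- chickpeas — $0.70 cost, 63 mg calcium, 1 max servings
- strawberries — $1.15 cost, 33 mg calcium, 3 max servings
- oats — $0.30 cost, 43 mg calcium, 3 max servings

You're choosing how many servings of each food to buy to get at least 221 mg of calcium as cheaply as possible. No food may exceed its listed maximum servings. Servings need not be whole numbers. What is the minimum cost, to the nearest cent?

$2.61

Cost per mg of calcium: oats $0.0070, chickpeas $0.0111, strawberries $0.0348.
Take 3 servings of oats: +129.0 mg calcium for $0.90 (total $0.90, still need 92.0 mg).
Take 1 serving of chickpeas: +63.0 mg calcium for $0.70 (total $1.60, still need 29.0 mg).
Take 0.8788 servings of strawberries: +29.0 mg calcium for $1.01 (total $2.61, still need 0.0 mg).
Greedy by cheapest-per-mg is optimal for a single linear constraint, so the minimum cost is $2.61.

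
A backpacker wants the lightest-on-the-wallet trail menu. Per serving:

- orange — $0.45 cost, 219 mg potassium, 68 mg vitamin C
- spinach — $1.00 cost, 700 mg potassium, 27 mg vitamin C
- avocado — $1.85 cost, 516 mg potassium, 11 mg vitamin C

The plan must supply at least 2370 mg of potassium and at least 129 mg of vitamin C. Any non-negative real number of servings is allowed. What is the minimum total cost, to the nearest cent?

$3.47

orange only: max(2370/219, 129/68) = 10.82 servings → $4.87.
spinach only: max(2370/700, 129/27) = 4.778 servings → $4.78.
avocado only: max(2370/516, 129/11) = 11.73 servings → $21.70.
orange + spinach with both tight: 0.6311 servings and 3.188 servings → $3.47.
orange + avocado with both tight: 1.239 servings and 4.067 servings → $8.08.
spinach + avocado: the both-tight solution has a negative serving — not a feasible corner.
The minimum over all feasible corners is $3.47.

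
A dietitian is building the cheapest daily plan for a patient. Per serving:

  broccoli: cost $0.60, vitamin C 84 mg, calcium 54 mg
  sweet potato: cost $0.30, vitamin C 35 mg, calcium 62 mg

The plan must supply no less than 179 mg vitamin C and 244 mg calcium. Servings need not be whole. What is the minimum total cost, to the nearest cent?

$1.44

An LP optimum is at a vertex; with two nutrient constraints at most two foods are used. Check each candidate.
broccoli only: max(179/84, 244/54) = 4.519 servings → $2.71.
sweet potato only: max(179/35, 244/62) = 5.114 servings → $1.53.
broccoli + sweet potato with both tight: 0.7709 servings and 3.264 servings → $1.44.
The minimum over all feasible corners is $1.44.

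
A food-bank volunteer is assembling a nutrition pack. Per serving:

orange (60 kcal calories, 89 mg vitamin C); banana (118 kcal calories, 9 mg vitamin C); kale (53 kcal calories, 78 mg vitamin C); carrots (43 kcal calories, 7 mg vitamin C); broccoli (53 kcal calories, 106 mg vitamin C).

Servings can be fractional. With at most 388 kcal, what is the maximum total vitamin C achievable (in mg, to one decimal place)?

Vitamin C per kcal: broccoli 2, orange 1.483, kale 1.472, carrots 0.1628, banana 0.07627.
With no serving limits, spend the whole calories allowance on broccoli: 388 kcal / 53 kcal × 106 mg = 776.0 mg.

776.0 mg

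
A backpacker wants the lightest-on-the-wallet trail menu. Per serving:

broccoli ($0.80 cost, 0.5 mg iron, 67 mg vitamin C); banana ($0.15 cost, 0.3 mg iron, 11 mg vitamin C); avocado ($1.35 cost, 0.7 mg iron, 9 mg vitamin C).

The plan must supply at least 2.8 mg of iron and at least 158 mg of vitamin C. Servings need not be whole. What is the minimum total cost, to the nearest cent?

$2.03

At the optimum either one food covers both requirements or two foods hit both targets exactly; no other combination can be cheaper.
broccoli only: max(2.8/0.5, 158/67) = 5.6 servings → $4.48.
banana only: max(2.8/0.3, 158/11) = 14.36 servings → $2.15.
avocado only: max(2.8/0.7, 158/9) = 17.56 servings → $23.70.
broccoli + banana with both tight: 1.137 servings and 7.438 servings → $2.03.
broccoli + avocado with both tight: 2.014 servings and 2.561 servings → $5.07.
banana + avocado with both targets exact would need a negative amount; discard.
The minimum over all feasible corners is $2.03.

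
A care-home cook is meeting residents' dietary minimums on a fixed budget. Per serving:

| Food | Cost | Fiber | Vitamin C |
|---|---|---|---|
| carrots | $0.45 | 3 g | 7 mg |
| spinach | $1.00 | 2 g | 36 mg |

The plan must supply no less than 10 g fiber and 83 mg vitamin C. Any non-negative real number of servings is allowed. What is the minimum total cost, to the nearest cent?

$2.83

This is a tiny linear program; its minimum lies at a vertex of the feasible set. List the vertices and price them.
carrots only: max(10/3, 83/7) = 11.86 servings → $5.34.
spinach only: max(10/2, 83/36) = 5 servings → $5.00.
carrots + spinach with both tight: 2.064 servings and 1.904 servings → $2.83.
Cheapest feasible corner: $2.83.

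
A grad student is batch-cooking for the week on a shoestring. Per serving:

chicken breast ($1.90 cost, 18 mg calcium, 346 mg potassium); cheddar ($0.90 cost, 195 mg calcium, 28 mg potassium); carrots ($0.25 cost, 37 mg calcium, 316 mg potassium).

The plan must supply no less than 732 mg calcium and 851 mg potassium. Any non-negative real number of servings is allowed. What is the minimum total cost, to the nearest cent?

$3.57

chicken breast only: max(732/18, 851/346) = 40.67 servings → $77.27.
cheddar only: max(732/195, 851/28) = 30.39 servings → $27.35.
carrots only: max(732/37, 851/316) = 19.78 servings → $4.95.
chicken breast + cheddar with both tight: 2.172 servings and 3.553 servings → $7.32.
chicken breast + carrots: intersection lies outside the first quadrant.
cheddar + carrots with both tight: 3.298 servings and 2.401 servings → $3.57.
Cheapest feasible corner: $3.57.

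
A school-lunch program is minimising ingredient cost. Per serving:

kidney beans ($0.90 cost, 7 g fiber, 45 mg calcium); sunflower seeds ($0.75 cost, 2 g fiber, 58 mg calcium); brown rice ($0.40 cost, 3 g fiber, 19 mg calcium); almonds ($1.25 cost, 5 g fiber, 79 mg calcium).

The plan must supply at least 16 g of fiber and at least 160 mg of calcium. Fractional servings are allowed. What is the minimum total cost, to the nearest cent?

Minimising a linear cost over {fiber ≥ 16, calcium ≥ 160, servings ≥ 0} — the optimum is at a vertex, using one or two foods.
kidney beans only: max(16/7, 160/45) = 3.556 servings → $3.20.
sunflower seeds only: max(16/2, 160/58) = 8 servings → $6.00.
brown rice only: max(16/3, 160/19) = 8.421 servings → $3.37.
almonds only: max(16/5, 160/79) = 3.2 servings → $4.00.
kidney beans + sunflower seeds with both tight: 1.924 servings and 1.266 servings → $2.68.
kidney beans + brown rice with both targets exact would need a negative amount; discard.
kidney beans + almonds with both tight: 1.415 servings and 1.22 servings → $2.80.
sunflower seeds + brown rice with both tight: 1.294 servings and 4.471 servings → $2.76.
sunflower seeds + almonds: the both-tight solution has a negative serving — not a feasible corner.
brown rice + almonds with both tight: 3.268 servings and 1.239 servings → $2.86.
The minimum over all feasible corners is $2.68.

$2.68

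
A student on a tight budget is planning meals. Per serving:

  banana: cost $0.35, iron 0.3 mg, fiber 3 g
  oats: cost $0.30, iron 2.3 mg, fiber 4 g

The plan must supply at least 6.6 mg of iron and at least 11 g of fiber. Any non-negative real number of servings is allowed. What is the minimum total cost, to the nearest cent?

The cheapest plan sits at a corner of the feasible region — with two constraints it uses at most two foods.
banana only: max(6.6/0.3, 11/3) = 22 servings → $7.70.
oats only: max(6.6/2.3, 11/4) = 2.87 servings → $0.86.
banana + oats: the both-tight solution has a negative serving — not a feasible corner.
Cheapest feasible corner: $0.86.

$0.86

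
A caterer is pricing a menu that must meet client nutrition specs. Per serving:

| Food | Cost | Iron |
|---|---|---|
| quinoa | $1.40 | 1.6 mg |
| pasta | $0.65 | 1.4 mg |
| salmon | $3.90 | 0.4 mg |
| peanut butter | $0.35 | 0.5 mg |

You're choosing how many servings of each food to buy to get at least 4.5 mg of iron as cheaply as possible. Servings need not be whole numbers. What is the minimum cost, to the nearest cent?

$2.09

Cost per mg of iron: pasta $0.4643, peanut butter $0.7000, quinoa $0.8750, salmon $9.7500.
With no serving limits, use only pasta: 4.5 mg / 1.4 mg = 3.214 servings × $0.65 = $2.09.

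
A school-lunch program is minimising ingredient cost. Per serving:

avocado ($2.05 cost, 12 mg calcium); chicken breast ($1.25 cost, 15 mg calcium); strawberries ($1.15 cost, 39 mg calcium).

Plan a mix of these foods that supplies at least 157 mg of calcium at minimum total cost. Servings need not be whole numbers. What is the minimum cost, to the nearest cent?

Cost per mg of calcium: strawberries $0.0295, chicken breast $0.0833, avocado $0.1708.
With no serving limits, use only strawberries: 157 mg / 39 mg = 4.026 servings × $1.15 = $4.63.

$4.63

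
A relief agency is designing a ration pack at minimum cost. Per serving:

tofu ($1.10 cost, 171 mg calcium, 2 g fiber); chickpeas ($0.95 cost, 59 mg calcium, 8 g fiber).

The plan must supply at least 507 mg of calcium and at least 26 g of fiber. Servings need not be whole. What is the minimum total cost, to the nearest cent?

At the optimum either one food covers both requirements or two foods hit both targets exactly; no other combination can be cheaper.
tofu only: max(507/171, 26/2) = 13 servings → $14.30.
chickpeas only: max(507/59, 26/8) = 8.593 servings → $8.16.
tofu + chickpeas with both tight: 2.018 servings and 2.746 servings → $4.83.
The minimum over all feasible corners is $4.83.

$4.83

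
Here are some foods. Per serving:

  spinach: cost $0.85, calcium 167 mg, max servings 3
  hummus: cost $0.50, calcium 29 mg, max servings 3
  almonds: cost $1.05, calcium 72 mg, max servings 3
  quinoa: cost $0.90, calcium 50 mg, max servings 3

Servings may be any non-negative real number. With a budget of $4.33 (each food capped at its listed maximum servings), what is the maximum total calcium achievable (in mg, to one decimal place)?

Calcium per dollar: spinach 196.5, almonds 68.57, hummus 58, quinoa 55.56.
Take 3 servings of spinach: spends $2.55, +501.0 mg calcium (running total 501.0 mg).
Take 1.695 servings of almonds: spends $1.78, +122.1 mg calcium (running total 623.1 mg).
Filling greedily by calcium-per-dollar is optimal for one linear limit, giving 623.1 mg.

623.1 mg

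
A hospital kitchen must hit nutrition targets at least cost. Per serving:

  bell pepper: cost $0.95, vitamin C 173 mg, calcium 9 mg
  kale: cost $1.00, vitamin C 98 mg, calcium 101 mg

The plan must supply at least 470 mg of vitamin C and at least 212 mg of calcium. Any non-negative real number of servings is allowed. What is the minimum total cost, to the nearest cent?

Minimising a linear cost over {vitamin C ≥ 470, calcium ≥ 212, servings ≥ 0} — the optimum is at a vertex, using one or two foods.
bell pepper only: max(470/173, 212/9) = 23.56 servings → $22.38.
kale only: max(470/98, 212/101) = 4.796 servings → $4.80.
bell pepper + kale with both tight: 1.609 servings and 1.956 servings → $3.48.
So the least-cost plan costs $3.48.

$3.48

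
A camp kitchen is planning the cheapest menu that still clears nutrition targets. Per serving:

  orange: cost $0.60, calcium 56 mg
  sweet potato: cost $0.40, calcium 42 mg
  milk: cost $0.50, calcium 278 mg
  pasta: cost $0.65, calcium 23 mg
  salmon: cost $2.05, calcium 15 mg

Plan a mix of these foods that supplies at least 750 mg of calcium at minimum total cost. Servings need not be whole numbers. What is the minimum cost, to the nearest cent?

$1.35

Cost per mg of calcium: milk $0.0018, sweet potato $0.0095, orange $0.0107, pasta $0.0283, salmon $0.1367.
With no serving limits, use only milk: 750 mg / 278 mg = 2.698 servings × $0.50 = $1.35.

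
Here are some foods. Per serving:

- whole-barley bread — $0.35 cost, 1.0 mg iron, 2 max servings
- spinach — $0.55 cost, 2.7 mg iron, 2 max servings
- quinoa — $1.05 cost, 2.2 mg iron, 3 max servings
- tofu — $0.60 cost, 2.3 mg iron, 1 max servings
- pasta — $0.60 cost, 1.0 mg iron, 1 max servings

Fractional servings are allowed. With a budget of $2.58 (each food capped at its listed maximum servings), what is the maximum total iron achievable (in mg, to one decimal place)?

10.1 mg

Iron per dollar: spinach 4.909, tofu 3.833, whole-barley bread 2.857, quinoa 2.095, pasta 1.667.
Take 2 servings of spinach: spends $1.10, +5.4 mg iron (running total 5.4 mg).
Take 1 serving of tofu: spends $0.60, +2.3 mg iron (running total 7.7 mg).
Take 2 servings of whole-barley bread: spends $0.70, +2.0 mg iron (running total 9.7 mg).
Take 0.1714 servings of quinoa: spends $0.18, +0.4 mg iron (running total 10.1 mg).
Filling greedily by iron-per-dollar is optimal for one linear limit, giving 10.1 mg.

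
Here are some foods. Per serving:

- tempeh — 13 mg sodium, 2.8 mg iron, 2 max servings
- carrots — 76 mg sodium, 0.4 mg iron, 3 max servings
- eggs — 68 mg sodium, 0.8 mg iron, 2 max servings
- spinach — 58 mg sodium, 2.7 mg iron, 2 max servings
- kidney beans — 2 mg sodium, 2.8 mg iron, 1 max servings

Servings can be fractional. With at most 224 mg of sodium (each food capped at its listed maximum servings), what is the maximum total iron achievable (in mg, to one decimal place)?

Iron per mg sodium: kidney beans 1.4, tempeh 0.2154, spinach 0.04655, eggs 0.01176, carrots 0.005263.
Take 1 serving of kidney beans: uses 2 mg sodium, +2.8 mg iron (running total 2.8 mg).
Take 2 servings of tempeh: uses 26 mg sodium, +5.6 mg iron (running total 8.4 mg).
Take 2 servings of spinach: uses 116 mg sodium, +5.4 mg iron (running total 13.8 mg).
Take 1.176 servings of eggs: uses 80 mg sodium, +0.9 mg iron (running total 14.7 mg).
Filling greedily by iron-per-mg sodium is optimal for one linear limit, giving 14.7 mg.

14.7 mg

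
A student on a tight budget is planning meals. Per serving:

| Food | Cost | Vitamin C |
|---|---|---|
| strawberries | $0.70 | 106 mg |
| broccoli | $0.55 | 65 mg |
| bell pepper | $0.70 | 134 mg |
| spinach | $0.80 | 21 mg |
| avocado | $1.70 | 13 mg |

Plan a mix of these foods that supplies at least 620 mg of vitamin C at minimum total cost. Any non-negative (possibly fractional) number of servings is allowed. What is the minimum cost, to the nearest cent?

Cost per mg of vitamin C: bell pepper $0.0052, strawberries $0.0066, broccoli $0.0085, spinach $0.0381, avocado $0.1308.
With no serving limits, use only bell pepper: 620 mg / 134 mg = 4.627 servings × $0.70 = $3.24.

$3.24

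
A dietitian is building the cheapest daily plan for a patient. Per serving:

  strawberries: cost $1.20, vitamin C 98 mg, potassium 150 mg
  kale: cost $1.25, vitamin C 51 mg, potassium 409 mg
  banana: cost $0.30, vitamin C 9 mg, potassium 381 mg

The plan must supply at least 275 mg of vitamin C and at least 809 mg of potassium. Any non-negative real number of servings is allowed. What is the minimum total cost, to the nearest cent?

strawberries only: max(275/98, 809/150) = 5.393 servings → $6.47.
kale only: max(275/51, 809/409) = 5.392 servings → $6.74.
banana only: max(275/9, 809/381) = 30.56 servings → $9.17.
strawberries + kale with both tight: 2.196 servings and 1.173 servings → $4.10.
strawberries + banana with both tight: 2.709 servings and 1.057 servings → $3.57.
kale + banana with both targets exact would need a negative amount; discard.
Cheapest feasible corner: $3.57.

$3.57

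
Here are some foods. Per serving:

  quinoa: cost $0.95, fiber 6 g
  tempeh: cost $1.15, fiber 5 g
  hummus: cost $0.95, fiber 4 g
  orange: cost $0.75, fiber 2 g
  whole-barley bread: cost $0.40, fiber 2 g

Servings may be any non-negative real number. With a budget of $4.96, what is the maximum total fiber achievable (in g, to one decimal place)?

Fiber per dollar: quinoa 6.316, whole-barley bread 5, tempeh 4.348, hummus 4.211, orange 2.667.
With no serving limits, spend the whole cost allowance on quinoa: $4.96 / $0.95 × 6 g = 31.3 g.

31.3 g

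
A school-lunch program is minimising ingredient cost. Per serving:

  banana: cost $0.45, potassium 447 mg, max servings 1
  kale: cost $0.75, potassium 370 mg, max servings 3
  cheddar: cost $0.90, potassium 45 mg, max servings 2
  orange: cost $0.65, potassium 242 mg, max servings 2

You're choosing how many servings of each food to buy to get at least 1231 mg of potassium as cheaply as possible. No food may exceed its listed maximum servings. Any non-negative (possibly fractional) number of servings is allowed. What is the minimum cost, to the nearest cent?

$2.04

Cost per mg of potassium: banana $0.0010, kale $0.0020, orange $0.0027, cheddar $0.0200.
Take 1 serving of banana: +447.0 mg potassium for $0.45 (total $0.45, still need 784.0 mg).
Take 2.119 servings of kale: +784.0 mg potassium for $1.59 (total $2.04, still need 0.0 mg).
Filling from the cheapest source first is optimal under one linear minimum: $2.04.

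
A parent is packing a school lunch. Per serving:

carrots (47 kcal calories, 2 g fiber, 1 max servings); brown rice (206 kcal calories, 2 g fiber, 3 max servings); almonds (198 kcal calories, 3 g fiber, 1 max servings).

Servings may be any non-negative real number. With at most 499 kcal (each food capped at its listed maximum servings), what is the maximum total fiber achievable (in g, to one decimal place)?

7.5 g

Fiber per kcal: carrots 0.04255, almonds 0.01515, brown rice 0.009709.
Take 1 serving of carrots: uses 47 kcal, +2.0 g fiber (running total 2.0 g).
Take 1 serving of almonds: uses 198 kcal, +3.0 g fiber (running total 5.0 g).
Take 1.233 servings of brown rice: uses 254 kcal, +2.5 g fiber (running total 7.5 g).
Greedy by best ratio exhausts the calories allowance optimally: 7.5 g.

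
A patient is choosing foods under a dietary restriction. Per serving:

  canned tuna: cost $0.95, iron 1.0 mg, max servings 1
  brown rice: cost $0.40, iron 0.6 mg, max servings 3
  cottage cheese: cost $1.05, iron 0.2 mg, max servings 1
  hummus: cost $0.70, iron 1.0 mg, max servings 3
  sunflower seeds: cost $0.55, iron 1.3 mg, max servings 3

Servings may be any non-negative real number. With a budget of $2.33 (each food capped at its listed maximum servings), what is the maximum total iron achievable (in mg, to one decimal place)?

Iron per dollar: sunflower seeds 2.364, brown rice 1.5, hummus 1.429, canned tuna 1.053, cottage cheese 0.1905.
Take 3 servings of sunflower seeds: spends $1.65, +3.9 mg iron (running total 3.9 mg).
Take 1.7 servings of brown rice: spends $0.68, +1.0 mg iron (running total 4.9 mg).
Filling greedily by iron-per-dollar is optimal for one linear limit, giving 4.9 mg.

4.9 mg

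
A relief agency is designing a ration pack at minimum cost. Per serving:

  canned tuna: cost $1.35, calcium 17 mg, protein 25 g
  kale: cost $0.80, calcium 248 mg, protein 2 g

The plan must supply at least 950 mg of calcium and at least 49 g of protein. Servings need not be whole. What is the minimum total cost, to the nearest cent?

For a min-cost LP with two ≥-constraints, a basic feasible solution has at most two positive variables.
canned tuna only: max(950/17, 49/25) = 55.88 servings → $75.44.
kale only: max(950/248, 49/2) = 24.5 servings → $19.60.
canned tuna + kale with both tight: 1.663 servings and 3.717 servings → $5.22.
So the least-cost plan costs $5.22.

$5.22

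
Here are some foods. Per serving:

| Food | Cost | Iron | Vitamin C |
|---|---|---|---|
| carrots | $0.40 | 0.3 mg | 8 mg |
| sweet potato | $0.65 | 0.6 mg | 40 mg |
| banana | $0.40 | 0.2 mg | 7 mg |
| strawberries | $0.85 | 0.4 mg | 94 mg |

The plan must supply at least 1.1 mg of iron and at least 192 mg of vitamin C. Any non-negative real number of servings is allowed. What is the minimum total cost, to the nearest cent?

$1.93

carrots only: max(1.1/0.3, 192/8) = 24 servings → $9.60.
sweet potato only: max(1.1/0.6, 192/40) = 4.8 servings → $3.12.
banana only: max(1.1/0.2, 192/7) = 27.43 servings → $10.97.
strawberries only: max(1.1/0.4, 192/94) = 2.75 servings → $2.34.
carrots + sweet potato: intersection lies outside the first quadrant.
carrots + banana: intersection lies outside the first quadrant.
carrots + strawberries with both tight: 1.064 servings and 1.952 servings → $2.08.
sweet potato + banana: the both-tight solution has a negative serving — not a feasible corner.
sweet potato + strawberries with both tight: 0.6584 servings and 1.762 servings → $1.93.
banana + strawberries with both tight: 1.663 servings and 1.919 servings → $2.30.
Cheapest feasible corner: $1.93.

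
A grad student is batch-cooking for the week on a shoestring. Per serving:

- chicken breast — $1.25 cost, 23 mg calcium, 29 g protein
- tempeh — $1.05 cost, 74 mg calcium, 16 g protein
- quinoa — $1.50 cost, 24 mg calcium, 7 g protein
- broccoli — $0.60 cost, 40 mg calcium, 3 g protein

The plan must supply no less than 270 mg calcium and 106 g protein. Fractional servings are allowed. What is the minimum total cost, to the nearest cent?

Two binding constraints pin down two serving amounts, so the optimal mix uses at most two foods. The candidates are each food alone (scaled to the tighter of calcium/protein) and each pair with both constraints tight.
chicken breast only: max(270/23, 106/29) = 11.74 servings → $14.67.
tempeh only: max(270/74, 106/16) = 6.625 servings → $6.96.
quinoa only: max(270/24, 106/7) = 15.14 servings → $22.71.
broccoli only: max(270/40, 106/3) = 35.33 servings → $21.20.
chicken breast + tempeh with both tight: 1.982 servings and 3.033 servings → $5.66.
chicken breast + quinoa with both tight: 1.222 servings and 10.08 servings → $16.65.
chicken breast + broccoli with both tight: 3.144 servings and 4.942 servings → $6.90.
tempeh + quinoa: the both-tight solution has a negative serving — not a feasible corner.
tempeh + broccoli with both targets exact would need a negative amount; discard.
quinoa + broccoli with both targets exact would need a negative amount; discard.
So the least-cost plan costs $5.66.

$5.66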